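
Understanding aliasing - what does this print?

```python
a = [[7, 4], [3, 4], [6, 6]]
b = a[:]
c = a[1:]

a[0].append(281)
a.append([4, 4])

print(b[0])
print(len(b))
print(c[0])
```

Key concept: slice with nested mutation.
Step by step:
`a = [[7, 4], [3, 4], [6, 6]]` → a = [[7, 4], [3, 4], [6, 6]]
`b = a[:]` → b = [[7, 4], [3, 4], [6, 6]]
`c = a[1:]` → c = [[3, 4], [6, 6]]
`a[0].append(281)` → a = [[7, 4, 281], [3, 4], [6, 6]]; b = [[7, 4, 281], [3, 4], [6, 6]]
`a.append([4, 4])` → a = [[7, 4, 281], [3, 4], [6, 6], [4, 4]]
`print(b[0])` → prints [7, 4, 281]
`print(len(b))` → prints 3
`print(c[0])` → prints [3, 4]

Answer:
[7, 4, 281]
3
[3, 4]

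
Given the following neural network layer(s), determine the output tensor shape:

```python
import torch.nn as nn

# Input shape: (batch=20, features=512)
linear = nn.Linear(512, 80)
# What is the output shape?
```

Input: (20, 512) -> Output: (20, 80)

Answer: (20, 80)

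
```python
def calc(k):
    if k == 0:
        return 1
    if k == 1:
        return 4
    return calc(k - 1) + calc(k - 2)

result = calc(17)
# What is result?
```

Build up from base cases: calc(0)=1, calc(1)=4, calc(2)=5, calc(3)=9, calc(4)=14, calc(5)=23, calc(6)=37, ..., calc(17)=7375

Answer: 7375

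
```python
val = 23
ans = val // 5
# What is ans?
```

Trace:
`val = 23` → val = 23
`ans = val // 5` → ans = 4
So ans = 4

Answer: 4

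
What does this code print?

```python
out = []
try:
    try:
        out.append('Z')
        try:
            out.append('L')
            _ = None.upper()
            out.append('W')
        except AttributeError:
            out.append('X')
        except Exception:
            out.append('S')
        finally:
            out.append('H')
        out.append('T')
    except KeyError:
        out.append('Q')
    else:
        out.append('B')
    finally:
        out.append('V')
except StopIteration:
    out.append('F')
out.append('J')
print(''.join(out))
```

Execution trace: 'Z' (try body) → 'L' (inner try body) → 'X' (inner except AttributeError) → 'H' (inner finally) → 'T' (try body, no exception) → 'B' (else) → 'V' (finally) → 'J' (after the try/except). Output: ZLXHTBVJ

Answer: ZLXHTBVJ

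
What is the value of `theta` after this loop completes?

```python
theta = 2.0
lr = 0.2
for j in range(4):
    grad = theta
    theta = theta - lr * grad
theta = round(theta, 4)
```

Gradient descent: w = 2.0 * (1 - 0.2)^4
`theta` takes the values: 2.0 → 1.6 → 1.28 → 1.024 → 0.8192

Answer: 0.8192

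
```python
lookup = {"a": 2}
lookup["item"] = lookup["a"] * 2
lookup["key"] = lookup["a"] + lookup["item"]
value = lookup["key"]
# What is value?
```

Trace:
`lookup = {"a": 2}` → lookup = {'a': 2}
`lookup["item"] = lookup["a"] * 2` → lookup = {'a': 2, 'item': 4}
`lookup["key"] = lookup["a"] + lookup["item"]` → lookup = {'a': 2, 'item': 4, 'key': 6}
`value = lookup["key"]` → value = 6
So value = 6

Answer: 6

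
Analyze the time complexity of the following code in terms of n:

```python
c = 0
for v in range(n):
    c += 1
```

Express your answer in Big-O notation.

Each loop level contributes: n. Multiplying the contributions gives O(n).

Answer: O(n)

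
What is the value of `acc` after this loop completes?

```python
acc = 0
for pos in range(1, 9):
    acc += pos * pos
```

Sum of squares 1² to 8² = 204
`acc` takes the values: 0 → 1 → 5 → 14 → 30 → 55 → 91 → 140 → 204

Answer: 204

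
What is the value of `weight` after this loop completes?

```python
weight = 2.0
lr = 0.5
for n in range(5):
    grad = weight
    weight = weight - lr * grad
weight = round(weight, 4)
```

Gradient descent: w = 2.0 * (1 - 0.5)^5
`weight` takes the values: 2.0 → 1.0 → 0.5 → 0.25 → 0.125 → 0.0625

Answer: 0.0625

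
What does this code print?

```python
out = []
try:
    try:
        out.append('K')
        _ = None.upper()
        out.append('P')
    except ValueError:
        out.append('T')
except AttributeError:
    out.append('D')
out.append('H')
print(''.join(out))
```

Execution trace: 'K' (try body) → 'D' (outer except AttributeError) → 'H' (after the try/except). Output: KDH

Answer: KDH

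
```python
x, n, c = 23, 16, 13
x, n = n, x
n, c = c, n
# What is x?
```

Trace:
`x, n, c = 23, 16, 13` → x = 23; n = 16; c = 13
`x, n = n, x` → x = 16; n = 23
`n, c = c, n` → n = 13; c = 23
So x = 16

Answer: 16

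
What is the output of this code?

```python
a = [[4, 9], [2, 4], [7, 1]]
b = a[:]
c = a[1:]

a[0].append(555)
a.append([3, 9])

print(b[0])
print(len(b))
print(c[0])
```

Key concept: slice with nested mutation.
Step by step:
`a = [[4, 9], [2, 4], [7, 1]]` → a = [[4, 9], [2, 4], [7, 1]]
`b = a[:]` → b = [[4, 9], [2, 4], [7, 1]]
`c = a[1:]` → c = [[2, 4], [7, 1]]
`a[0].append(555)` → a = [[4, 9, 555], [2, 4], [7, 1]]; b = [[4, 9, 555], [2, 4], [7, 1]]
`a.append([3, 9])` → a = [[4, 9, 555], [2, 4], [7, 1], [3, 9]]
`print(b[0])` → prints [4, 9, 555]
`print(len(b))` → prints 3
`print(c[0])` → prints [2, 4]

Answer:
[4, 9, 555]
3
[2, 4]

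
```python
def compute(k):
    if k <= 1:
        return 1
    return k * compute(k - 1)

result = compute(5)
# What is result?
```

compute(5) = 5 * 4 * 3 * 2 * 1 = 120

Answer: 120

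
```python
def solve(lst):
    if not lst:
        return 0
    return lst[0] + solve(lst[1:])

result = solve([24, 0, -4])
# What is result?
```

24 + 0 + (-4) + 0 = 20

Answer: 20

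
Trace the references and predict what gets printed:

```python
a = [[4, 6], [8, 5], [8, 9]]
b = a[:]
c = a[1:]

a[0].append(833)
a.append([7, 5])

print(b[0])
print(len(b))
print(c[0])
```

Key concept: slice with nested mutation.
Step by step:
`a = [[4, 6], [8, 5], [8, 9]]` → a = [[4, 6], [8, 5], [8, 9]]
`b = a[:]` → b = [[4, 6], [8, 5], [8, 9]]
`c = a[1:]` → c = [[8, 5], [8, 9]]
`a[0].append(833)` → a = [[4, 6, 833], [8, 5], [8, 9]]; b = [[4, 6, 833], [8, 5], [8, 9]]
`a.append([7, 5])` → a = [[4, 6, 833], [8, 5], [8, 9], [7, 5]]
`print(b[0])` → prints [4, 6, 833]
`print(len(b))` → prints 3
`print(c[0])` → prints [8, 5]

Answer:
[4, 6, 833]
3
[8, 5]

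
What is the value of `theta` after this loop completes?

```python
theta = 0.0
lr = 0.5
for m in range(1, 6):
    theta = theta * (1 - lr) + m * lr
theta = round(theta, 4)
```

Moving average with lr=0.5
`theta` takes the values: 0.0 → 0.5 → 1.25 → 2.125 → 3.0625 → 4.03125 → 4.0312

Answer: 4.0312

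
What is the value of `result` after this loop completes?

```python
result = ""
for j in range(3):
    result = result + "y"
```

Repeat 'y' 3 times
`result` takes the values: "" → "y" → "yy" → "yyy"

Answer: "yyy"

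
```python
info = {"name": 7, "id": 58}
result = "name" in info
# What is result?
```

Trace:
`info = {"name": 7, "id": 58}` → info = {'name': 7, 'id': 58}
`result = "name" in info` → result = True
So result = True

Answer: True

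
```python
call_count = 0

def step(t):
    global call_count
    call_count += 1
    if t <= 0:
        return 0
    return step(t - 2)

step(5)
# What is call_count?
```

Linear recursion stepping by 2: 4 calls from t=5 down to ≤0.

Answer: 4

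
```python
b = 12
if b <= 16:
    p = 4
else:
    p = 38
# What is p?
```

Trace:
`b = 12` → b = 12
`if b <= 16: ...` → b <= 16 is True → p = 4
So p = 4

Answer: 4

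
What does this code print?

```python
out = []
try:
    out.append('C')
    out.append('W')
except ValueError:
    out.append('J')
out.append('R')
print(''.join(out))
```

Execution trace: 'C' (try body) → 'W' (try body, no exception) → 'R' (after the try/except). Output: CWR

Answer: CWR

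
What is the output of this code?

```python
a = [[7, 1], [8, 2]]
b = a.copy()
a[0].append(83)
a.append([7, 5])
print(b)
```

Key concept: shallow copy with nested lists.
Step by step:
`a = [[7, 1], [8, 2]]` → a = [[7, 1], [8, 2]]
`b = a.copy()` → b = [[7, 1], [8, 2]]
`a[0].append(83)` → a = [[7, 1, 83], [8, 2]]; b = [[7, 1, 83], [8, 2]]
`a.append([7, 5])` → a = [[7, 1, 83], [8, 2], [7, 5]]
`print(b)` → prints [[7, 1, 83], [8, 2]]

Answer: [[7, 1, 83], [8, 2]]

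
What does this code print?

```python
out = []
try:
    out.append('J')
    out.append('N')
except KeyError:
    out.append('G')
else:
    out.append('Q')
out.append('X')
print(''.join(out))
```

Execution trace: 'J' (try body) → 'N' (try body, no exception) → 'Q' (else) → 'X' (after the try/except). Output: JNQX

Answer: JNQX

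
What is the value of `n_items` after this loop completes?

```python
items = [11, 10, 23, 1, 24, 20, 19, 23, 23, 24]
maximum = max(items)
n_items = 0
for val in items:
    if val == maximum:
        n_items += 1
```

Count of max value 24 in [11, 10, 23, 1, 24, 20, 19, 23, 23, 24]
`n_items` takes the values: 0 → 1 → 2

Answer: 2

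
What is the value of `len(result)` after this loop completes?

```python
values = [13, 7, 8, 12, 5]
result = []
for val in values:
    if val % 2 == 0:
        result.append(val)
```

Count even numbers in [13, 7, 8, 12, 5]
`result` takes the values: [] → [8] → [8, 12]
So `len(result)` = 2

Answer: 2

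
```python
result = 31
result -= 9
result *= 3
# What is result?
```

Trace:
`result = 31` → result = 31
`result -= 9` → result = 22
`result *= 3` → result = 66
So result = 66

Answer: 66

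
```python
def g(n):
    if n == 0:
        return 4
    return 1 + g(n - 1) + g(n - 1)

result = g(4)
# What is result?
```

g(n) = 1 + 2·g(n-1), g(0)=4. Closed form: (4+1)·2^4 - 1 = 79.

Answer: 79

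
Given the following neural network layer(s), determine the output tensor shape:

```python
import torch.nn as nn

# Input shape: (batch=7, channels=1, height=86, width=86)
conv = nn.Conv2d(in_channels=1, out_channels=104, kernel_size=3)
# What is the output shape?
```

Input: (7, 1, 86, 86) -> Output: (7, 104, 84, 84)

Answer: (7, 104, 84, 84)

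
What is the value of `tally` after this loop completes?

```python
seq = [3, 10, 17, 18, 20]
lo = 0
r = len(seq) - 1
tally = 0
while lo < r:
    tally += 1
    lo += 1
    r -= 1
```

Iterations until pointers meet (list length 5)
`tally` takes the values: 0 → 1 → 2

Answer: 2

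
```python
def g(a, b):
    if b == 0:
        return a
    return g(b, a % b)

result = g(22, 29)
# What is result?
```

g(22, 29) -> g(29, 22) -> g(22, 7) -> g(7, 1) -> g(1, 0) -> 1

Answer: 1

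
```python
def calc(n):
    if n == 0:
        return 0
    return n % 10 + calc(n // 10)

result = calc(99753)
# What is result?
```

Sum of digits of 99753: 3 + 5 + 7 + 9 + 9 = 33

Answer: 33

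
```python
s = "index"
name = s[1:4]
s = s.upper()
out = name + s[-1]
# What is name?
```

Trace:
`s = "index"` → s = 'index'
`name = s[1:4]` → name = 'nde'
`s = s.upper()` → s = 'INDEX'
`out = name + s[-1]` → out = 'ndeX'
So name = 'nde'

Answer: 'nde'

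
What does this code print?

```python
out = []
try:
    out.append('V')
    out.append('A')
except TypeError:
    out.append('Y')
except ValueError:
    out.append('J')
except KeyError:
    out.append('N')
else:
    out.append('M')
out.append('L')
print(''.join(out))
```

Execution trace: 'V' (try body) → 'A' (try body, no exception) → 'M' (else) → 'L' (after the try/except). Output: VAML

Answer: VAML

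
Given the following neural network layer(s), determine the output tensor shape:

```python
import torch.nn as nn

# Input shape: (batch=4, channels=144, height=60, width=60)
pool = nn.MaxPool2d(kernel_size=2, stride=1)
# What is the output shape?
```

Input: (4, 144, 60, 60) -> Output: (4, 144, 59, 59)

Answer: (4, 144, 59, 59)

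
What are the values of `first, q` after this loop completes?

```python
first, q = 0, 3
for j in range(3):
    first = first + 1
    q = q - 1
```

first goes 0→3, q goes 3→0
`first, q` takes the values: (0, 3) → (1, 3) → (1, 2) → (2, 2) → (2, 1) → (3, 1) → (3, 0)

Answer: 3, 0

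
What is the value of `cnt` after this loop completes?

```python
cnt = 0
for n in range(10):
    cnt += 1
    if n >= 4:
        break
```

Loop breaks when n reaches 4, cnt is 5
`cnt` takes the values: 0 → 1 → 2 → 3 → 4 → 5

Answer: 5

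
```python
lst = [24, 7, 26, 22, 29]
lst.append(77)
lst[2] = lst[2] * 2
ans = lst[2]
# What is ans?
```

Trace:
`lst = [24, 7, 26, 22, 29]` → lst = [24, 7, 26, 22, 29]
`lst.append(77)` → lst = [24, 7, 26, 22, 29, 77]
`lst[2] = lst[2] * 2` → lst = [24, 7, 52, 22, 29, 77]
`ans = lst[2]` → ans = 52
So ans = 52

Answer: 52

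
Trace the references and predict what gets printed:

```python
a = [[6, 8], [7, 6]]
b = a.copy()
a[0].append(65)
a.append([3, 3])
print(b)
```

Key concept: shallow copy with nested lists.
Step by step:
`a = [[6, 8], [7, 6]]` → a = [[6, 8], [7, 6]]
`b = a.copy()` → b = [[6, 8], [7, 6]]
`a[0].append(65)` → a = [[6, 8, 65], [7, 6]]; b = [[6, 8, 65], [7, 6]]
`a.append([3, 3])` → a = [[6, 8, 65], [7, 6], [3, 3]]
`print(b)` → prints [[6, 8, 65], [7, 6]]

Answer: [[6, 8, 65], [7, 6]]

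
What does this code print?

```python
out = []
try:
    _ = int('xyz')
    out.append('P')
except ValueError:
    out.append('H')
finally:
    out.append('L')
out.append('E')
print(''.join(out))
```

Execution trace: 'H' (except ValueError) → 'L' (finally) → 'E' (after the try/except). Output: HLE

Answer: HLE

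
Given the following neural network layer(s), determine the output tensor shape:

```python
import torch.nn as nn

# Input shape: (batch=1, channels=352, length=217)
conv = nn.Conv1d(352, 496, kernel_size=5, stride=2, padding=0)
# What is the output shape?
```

Input: (1, 352, 217) -> Output: (1, 496, 107)

Answer: (1, 496, 107)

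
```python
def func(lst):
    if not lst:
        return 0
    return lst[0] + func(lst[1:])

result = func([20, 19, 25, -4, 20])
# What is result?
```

20 + 19 + 25 + (-4) + 20 + 0 = 80

Answer: 80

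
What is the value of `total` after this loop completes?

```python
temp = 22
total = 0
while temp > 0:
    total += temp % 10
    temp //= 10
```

Sum digits of 22
`total` takes the values: 0 → 2 → 4

Answer: 4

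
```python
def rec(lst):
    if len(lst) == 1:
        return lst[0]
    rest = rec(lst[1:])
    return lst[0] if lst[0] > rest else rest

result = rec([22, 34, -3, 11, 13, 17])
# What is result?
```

Recursive max over [22, 34, -3, 11, 13, 17] = 34

Answer: 34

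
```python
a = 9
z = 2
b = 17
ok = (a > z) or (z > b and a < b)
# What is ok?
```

Trace:
`a = 9` → a = 9
`z = 2` → z = 2
`b = 17` → b = 17
`ok = (a > z) or (z > b and a < b)` → ok = True
So ok = True

Answer: True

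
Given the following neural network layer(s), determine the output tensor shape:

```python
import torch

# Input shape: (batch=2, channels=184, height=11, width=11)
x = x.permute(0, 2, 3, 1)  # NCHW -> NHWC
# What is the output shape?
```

Input: (2, 184, 11, 11) -> Output: (2, 11, 11, 184)

Answer: (2, 11, 11, 184)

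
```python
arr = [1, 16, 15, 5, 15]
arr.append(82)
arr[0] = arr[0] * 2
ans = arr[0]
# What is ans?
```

Trace:
`arr = [1, 16, 15, 5, 15]` → arr = [1, 16, 15, 5, 15]
`arr.append(82)` → arr = [1, 16, 15, 5, 15, 82]
`arr[0] = arr[0] * 2` → arr = [2, 16, 15, 5, 15, 82]
`ans = arr[0]` → ans = 2
So ans = 2

Answer: 2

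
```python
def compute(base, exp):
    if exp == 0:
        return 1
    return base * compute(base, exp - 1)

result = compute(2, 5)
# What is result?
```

compute(2, 5) = 2 * 2 * 2 * 2 * 2 = 32

Answer: 32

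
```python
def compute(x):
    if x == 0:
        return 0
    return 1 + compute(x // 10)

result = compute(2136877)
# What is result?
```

Count of digits of 2136877: 7

Answer: 7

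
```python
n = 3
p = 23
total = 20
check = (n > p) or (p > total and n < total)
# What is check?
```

Trace:
`n = 3` → n = 3
`p = 23` → p = 23
`total = 20` → total = 20
`check = (n > p) or (p > total and n < total)` → check = True
So check = True

Answer: True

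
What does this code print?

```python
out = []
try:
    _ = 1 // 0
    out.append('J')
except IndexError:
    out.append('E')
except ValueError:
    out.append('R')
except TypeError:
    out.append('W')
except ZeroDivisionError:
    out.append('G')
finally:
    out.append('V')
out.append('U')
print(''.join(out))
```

Execution trace: 'G' (except ZeroDivisionError) → 'V' (finally) → 'U' (after the try/except). Output: GVU

Answer: GVU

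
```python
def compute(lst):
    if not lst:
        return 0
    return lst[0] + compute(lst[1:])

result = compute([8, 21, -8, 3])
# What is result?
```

8 + 21 + (-8) + 3 + 0 = 24

Answer: 24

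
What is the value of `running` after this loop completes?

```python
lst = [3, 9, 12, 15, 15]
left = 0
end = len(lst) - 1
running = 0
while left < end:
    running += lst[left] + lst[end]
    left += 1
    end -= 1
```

Sum of pairs from ends
`running` takes the values: 0 → 18 → 42

Answer: 42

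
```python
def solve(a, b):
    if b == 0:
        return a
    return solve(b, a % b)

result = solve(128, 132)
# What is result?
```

solve(128, 132) -> solve(132, 128) -> solve(128, 4) -> solve(4, 0) -> 4

Answer: 4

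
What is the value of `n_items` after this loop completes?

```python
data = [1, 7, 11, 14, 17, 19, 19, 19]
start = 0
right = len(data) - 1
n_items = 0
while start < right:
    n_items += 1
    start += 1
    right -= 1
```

Iterations until pointers meet (list length 8)
`n_items` takes the values: 0 → 1 → 2 → 3 → 4

Answer: 4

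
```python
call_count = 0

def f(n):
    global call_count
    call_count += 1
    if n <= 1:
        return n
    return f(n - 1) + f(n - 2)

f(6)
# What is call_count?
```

Calls(n) = 1 + Calls(n-1) + Calls(n-2); Calls(0)=Calls(1)=1. For n=6 this gives 25.

Answer: 25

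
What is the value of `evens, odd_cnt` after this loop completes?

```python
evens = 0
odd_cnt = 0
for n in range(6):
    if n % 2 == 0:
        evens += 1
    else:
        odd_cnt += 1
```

Count evens and odds in range(6)
`evens, odd_cnt` takes the values: (0, 0) → (1, 0) → (1, 1) → (2, 1) → (2, 2) → (3, 2) → (3, 3)

Answer: 3, 3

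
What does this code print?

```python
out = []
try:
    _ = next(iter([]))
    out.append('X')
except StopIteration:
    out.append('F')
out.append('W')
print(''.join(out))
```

Execution trace: 'F' (except StopIteration) → 'W' (after the try/except). Output: FW

Answer: FW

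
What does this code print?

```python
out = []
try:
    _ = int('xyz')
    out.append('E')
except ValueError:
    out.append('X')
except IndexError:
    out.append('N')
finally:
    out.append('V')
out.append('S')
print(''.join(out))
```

Execution trace: 'X' (except ValueError) → 'V' (finally) → 'S' (after the try/except). Output: XVS

Answer: XVS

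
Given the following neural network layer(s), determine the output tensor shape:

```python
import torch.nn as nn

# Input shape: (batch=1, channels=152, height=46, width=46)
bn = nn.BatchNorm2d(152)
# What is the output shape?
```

Input: (1, 152, 46, 46) -> Output: (1, 152, 46, 46)

Answer: (1, 152, 46, 46)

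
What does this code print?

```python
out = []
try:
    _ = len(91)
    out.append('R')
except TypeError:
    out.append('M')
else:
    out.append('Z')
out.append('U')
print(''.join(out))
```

Execution trace: 'M' (except TypeError) → 'U' (after the try/except). Output: MU

Answer: MU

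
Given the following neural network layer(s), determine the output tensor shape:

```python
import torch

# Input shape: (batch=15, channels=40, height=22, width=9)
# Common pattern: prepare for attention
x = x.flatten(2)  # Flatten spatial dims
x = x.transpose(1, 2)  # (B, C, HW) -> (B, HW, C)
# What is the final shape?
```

Input: (15, 40, 22, 9) -> after flatten(2): (15, 40, 198) -> Output: (15, 198, 40)

Answer: (15, 198, 40)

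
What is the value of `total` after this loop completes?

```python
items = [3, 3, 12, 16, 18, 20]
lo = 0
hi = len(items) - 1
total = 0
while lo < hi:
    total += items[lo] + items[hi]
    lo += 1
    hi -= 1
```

Sum of pairs from ends
`total` takes the values: 0 → 23 → 44 → 72

Answer: 72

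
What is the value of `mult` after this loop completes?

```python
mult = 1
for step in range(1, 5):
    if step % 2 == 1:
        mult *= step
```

Product of odd numbers 1 to 4
`mult` takes the values: 1 → 3

Answer: 3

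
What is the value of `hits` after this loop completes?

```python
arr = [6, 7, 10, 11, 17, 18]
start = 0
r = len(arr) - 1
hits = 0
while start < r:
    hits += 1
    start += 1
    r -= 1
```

Iterations until pointers meet (list length 6)
`hits` takes the values: 0 → 1 → 2 → 3

Answer: 3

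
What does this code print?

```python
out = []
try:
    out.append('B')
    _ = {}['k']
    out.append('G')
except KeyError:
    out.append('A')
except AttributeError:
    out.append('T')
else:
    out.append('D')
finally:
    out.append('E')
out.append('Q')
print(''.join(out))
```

Execution trace: 'B' (try body) → 'A' (except KeyError) → 'E' (finally) → 'Q' (after the try/except). Output: BAEQ

Answer: BAEQ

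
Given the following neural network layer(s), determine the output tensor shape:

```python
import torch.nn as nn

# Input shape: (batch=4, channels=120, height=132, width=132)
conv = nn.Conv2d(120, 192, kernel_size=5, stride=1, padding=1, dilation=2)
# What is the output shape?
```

Input: (4, 120, 132, 132) -> Output: (4, 192, 126, 126)

Answer: (4, 192, 126, 126)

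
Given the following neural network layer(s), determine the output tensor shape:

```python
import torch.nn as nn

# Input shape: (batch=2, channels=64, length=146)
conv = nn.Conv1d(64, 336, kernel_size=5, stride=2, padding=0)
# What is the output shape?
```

Input: (2, 64, 146) -> Output: (2, 336, 71)

Answer: (2, 336, 71)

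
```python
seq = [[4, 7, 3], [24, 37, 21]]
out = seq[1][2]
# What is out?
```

Trace:
`seq = [[4, 7, 3], [24, 37, 21]]` → seq = [[4, 7, 3], [24, 37, 21]]
`out = seq[1][2]` → out = 21
So out = 21

Answer: 21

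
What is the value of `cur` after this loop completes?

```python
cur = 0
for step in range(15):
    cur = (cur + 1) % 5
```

Increment mod 5, 15 times = 0
`cur` takes the values: 0 → 1 → 2 → 3 → 4 → 0 → 1 → 2 → 3 → 4 → 0 → 1 → 2 → 3 → 4 → 0

Answer: 0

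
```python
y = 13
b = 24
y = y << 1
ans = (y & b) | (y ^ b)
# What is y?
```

Trace:
`y = 13` → y = 13
`b = 24` → b = 24
`y = y << 1` → y = 26
`ans = (y & b) | (y ^ b)` → ans = 26
So y = 26

Answer: 26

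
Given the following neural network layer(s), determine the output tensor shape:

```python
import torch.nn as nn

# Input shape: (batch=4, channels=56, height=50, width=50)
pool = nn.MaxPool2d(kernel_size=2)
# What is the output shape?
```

Input: (4, 56, 50, 50) -> Output: (4, 56, 25, 25)

Answer: (4, 56, 25, 25)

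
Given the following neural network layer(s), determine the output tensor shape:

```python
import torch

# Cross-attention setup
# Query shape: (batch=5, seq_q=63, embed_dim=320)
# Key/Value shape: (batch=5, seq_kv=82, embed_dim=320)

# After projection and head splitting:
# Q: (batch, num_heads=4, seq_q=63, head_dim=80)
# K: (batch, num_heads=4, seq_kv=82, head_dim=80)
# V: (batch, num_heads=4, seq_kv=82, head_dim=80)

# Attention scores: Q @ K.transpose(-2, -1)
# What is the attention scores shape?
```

Input: (5, 63, 320) -> Output: (5, 4, 63, 82)

Answer: (5, 4, 63, 82)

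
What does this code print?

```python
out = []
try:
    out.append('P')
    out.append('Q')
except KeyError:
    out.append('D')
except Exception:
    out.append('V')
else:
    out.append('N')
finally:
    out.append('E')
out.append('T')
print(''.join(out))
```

Execution trace: 'P' (try body) → 'Q' (try body, no exception) → 'N' (else) → 'E' (finally) → 'T' (after the try/except). Output: PQNET

Answer: PQNET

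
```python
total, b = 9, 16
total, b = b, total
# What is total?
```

Trace:
`total, b = 9, 16` → total = 9; b = 16
`total, b = b, total` → total = 16; b = 9
So total = 16

Answer: 16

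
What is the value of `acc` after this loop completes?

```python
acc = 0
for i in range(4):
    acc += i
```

Sum of 0 to 3 = 6
`acc` takes the values: 0 → 1 → 3 → 6

Answer: 6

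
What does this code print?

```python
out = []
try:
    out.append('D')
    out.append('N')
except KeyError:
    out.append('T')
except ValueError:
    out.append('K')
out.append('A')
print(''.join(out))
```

Execution trace: 'D' (try body) → 'N' (try body, no exception) → 'A' (after the try/except). Output: DNA

Answer: DNA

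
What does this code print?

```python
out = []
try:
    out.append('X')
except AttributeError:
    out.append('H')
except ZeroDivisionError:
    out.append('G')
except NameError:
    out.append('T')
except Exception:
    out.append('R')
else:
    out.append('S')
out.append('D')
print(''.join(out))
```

Execution trace: 'X' (try body, no exception) → 'S' (else) → 'D' (after the try/except). Output: XSD

Answer: XSD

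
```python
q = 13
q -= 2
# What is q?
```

Trace:
`q = 13` → q = 13
`q -= 2` → q = 11
So q = 11

Answer: 11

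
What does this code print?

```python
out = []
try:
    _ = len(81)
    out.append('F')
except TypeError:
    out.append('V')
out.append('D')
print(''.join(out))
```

Execution trace: 'V' (except TypeError) → 'D' (after the try/except). Output: VD

Answer: VD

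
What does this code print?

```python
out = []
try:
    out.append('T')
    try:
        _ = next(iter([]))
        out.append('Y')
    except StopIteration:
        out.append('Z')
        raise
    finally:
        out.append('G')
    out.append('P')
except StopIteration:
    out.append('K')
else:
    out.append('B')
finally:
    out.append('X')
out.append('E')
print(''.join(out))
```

Execution trace: 'T' (try body) → 'Z' (inner except StopIteration) → 'G' (inner finally) → 'K' (except StopIteration) → 'X' (finally) → 'E' (after the try/except). Output: TZGKXE

Answer: TZGKXE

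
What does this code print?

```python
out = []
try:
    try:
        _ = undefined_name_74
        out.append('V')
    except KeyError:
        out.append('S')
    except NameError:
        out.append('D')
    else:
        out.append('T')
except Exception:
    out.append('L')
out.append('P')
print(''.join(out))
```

Execution trace: 'D' (inner except NameError) → 'P' (after the try/except). Output: DP

Answer: DP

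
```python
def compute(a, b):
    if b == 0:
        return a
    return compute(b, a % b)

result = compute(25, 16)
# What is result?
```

compute(25, 16) -> compute(16, 9) -> compute(9, 7) -> compute(7, 2) -> compute(2, 1) -> compute(1, 0) -> 1

Answer: 1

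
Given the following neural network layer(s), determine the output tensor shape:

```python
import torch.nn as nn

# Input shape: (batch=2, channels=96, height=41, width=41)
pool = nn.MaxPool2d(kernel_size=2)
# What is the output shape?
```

Input: (2, 96, 41, 41) -> Output: (2, 96, 20, 20)

Answer: (2, 96, 20, 20)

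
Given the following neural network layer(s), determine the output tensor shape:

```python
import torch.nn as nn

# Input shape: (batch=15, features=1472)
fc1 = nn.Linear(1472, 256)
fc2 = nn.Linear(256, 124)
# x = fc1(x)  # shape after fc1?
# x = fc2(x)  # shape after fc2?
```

Input: (15, 1472) -> after fc1: (15, 256) -> Output: (15, 124)

Answer: (15, 124)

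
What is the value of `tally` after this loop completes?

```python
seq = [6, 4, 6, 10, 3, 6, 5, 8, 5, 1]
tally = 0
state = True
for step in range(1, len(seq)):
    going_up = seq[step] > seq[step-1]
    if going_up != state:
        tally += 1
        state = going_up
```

Count direction changes in [6, 4, 6, 10, 3, 6, 5, 8, 5, 1]
`tally` takes the values: 0 → 1 → 2 → 3 → 4 → 5 → 6 → 7

Answer: 7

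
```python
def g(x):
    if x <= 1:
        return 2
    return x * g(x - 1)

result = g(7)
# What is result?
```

g(7) = 7 * 6 * 5 * 4 * 3 * 2 * 2 = 10080

Answer: 10080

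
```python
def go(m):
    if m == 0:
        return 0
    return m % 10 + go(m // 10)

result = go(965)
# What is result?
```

Sum of digits of 965: 5 + 6 + 9 = 20

Answer: 20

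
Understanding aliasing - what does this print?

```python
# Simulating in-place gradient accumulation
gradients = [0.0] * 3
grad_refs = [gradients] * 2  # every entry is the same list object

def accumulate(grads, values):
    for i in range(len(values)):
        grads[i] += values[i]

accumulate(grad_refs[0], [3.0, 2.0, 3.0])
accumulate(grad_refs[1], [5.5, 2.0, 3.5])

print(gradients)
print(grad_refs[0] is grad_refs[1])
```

Key concept: gradient accumulation aliasing.
Step by step:
`gradients = [0.0] * 3` → gradients = [0.0, 0.0, 0.0]
`grad_refs = [gradients] * 2` → grad_refs = [[0.0, 0.0, 0.0], [0.0, 0.0, 0.0]]
`accumulate(grad_refs[0], [3.0, 2.0, 3.0])` → gradients = [3.0, 2.0, 3.0]; grad_refs = [[3.0, 2.0, 3.0], [3.0, 2.0, 3.0]]
`accumulate(grad_refs[1], [5.5, 2.0, 3.5])` → gradients = [8.5, 4.0, 6.5]; grad_refs = [[8.5, 4.0, 6.5], [8.5, 4.0, 6.5]]
`print(gradients)` → prints [8.5, 4.0, 6.5]
`print(grad_refs[0] is grad_refs[1])` → prints True

Answer:
[8.5, 4.0, 6.5]
True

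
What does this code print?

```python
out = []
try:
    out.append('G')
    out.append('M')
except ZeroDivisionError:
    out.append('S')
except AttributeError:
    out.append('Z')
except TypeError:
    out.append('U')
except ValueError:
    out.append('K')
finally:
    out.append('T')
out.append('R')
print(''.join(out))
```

Execution trace: 'G' (try body) → 'M' (try body, no exception) → 'T' (finally) → 'R' (after the try/except). Output: GMTR

Answer: GMTR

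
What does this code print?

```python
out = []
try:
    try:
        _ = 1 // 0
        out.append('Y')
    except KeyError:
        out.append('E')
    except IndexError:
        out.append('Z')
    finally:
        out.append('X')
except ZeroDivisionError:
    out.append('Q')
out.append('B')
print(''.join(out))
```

Execution trace: 'X' (finally) → 'Q' (outer except ZeroDivisionError) → 'B' (after the try/except). Output: XQB

Answer: XQB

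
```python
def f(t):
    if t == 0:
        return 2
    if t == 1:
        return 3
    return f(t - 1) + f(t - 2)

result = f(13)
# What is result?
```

Build up from base cases: f(0)=2, f(1)=3, f(2)=5, f(3)=8, f(4)=13, f(5)=21, f(6)=34, ..., f(13)=987

Answer: 987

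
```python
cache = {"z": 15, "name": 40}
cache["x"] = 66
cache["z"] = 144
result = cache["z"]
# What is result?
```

Trace:
`cache = {"z": 15, "name": 40}` → cache = {'z': 15, 'name': 40}
`cache["x"] = 66` → cache = {'z': 15, 'name': 40, 'x': 66}
`cache["z"] = 144` → cache = {'z': 144, 'name': 40, 'x': 66}
`result = cache["z"]` → result = 144
So result = 144

Answer: 144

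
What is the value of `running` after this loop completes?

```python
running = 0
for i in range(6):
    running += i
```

Sum of 0 to 5 = 15
`running` takes the values: 0 → 1 → 3 → 6 → 10 → 15

Answer: 15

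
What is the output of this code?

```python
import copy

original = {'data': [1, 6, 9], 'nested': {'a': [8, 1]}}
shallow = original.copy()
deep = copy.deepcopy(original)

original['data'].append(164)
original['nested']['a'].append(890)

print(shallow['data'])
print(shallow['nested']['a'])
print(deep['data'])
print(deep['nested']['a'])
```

Key concept: comparing shallow vs deep copy.
Step by step:
`original = {'data': [1, 6, 9], 'nested': {'a': [8, 1]}}` → original = {'data': [1, 6, 9], 'nested': {'a': [8, 1]}}
`shallow = original.copy()` → shallow = {'data': [1, 6, 9], 'nested': {'a': [8, 1]}}
`deep = copy.deepcopy(original)` → deep = {'data': [1, 6, 9], 'nested': {'a': [8, 1]}}
`original['data'].append(164)` → original = {'data': [1, 6, 9, 164], 'nested': {'a': [8, 1]}}; shallow = {'data': [1, 6, 9, 164], 'nested': {'a': [8, 1]}}
`original['nested']['a'].append(890)` → original = {'data': [1, 6, 9, 164], 'nested': {'a': [8, 1, 890]}}; shallow = {'data': [1, 6, 9, 164], 'nested': {'a': [8, 1, 890]}}
`print(shallow['data'])` → prints [1, 6, 9, 164]
`print(shallow['nested']['a'])` → prints [8, 1, 890]
`print(deep['data'])` → prints [1, 6, 9]
`print(deep['nested']['a'])` → prints [8, 1]

Answer:
[1, 6, 9, 164]
[8, 1, 890]
[1, 6, 9]
[8, 1]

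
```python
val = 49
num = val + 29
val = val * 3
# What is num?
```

Trace:
`val = 49` → val = 49
`num = val + 29` → num = 78
`val = val * 3` → val = 147
So num = 78

Answer: 78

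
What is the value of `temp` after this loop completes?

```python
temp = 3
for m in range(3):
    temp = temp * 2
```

Multiply by 2, 3 times: 3 * 2^3 = 24
`temp` takes the values: 3 → 6 → 12 → 24

Answer: 24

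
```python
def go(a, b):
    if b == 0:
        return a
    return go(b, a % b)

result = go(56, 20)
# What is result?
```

go(56, 20) -> go(20, 16) -> go(16, 4) -> go(4, 0) -> 4

Answer: 4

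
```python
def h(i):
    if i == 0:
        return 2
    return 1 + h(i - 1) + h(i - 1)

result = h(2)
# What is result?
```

h(i) = 1 + 2·h(i-1), h(0)=2. Closed form: (2+1)·2^2 - 1 = 11.

Answer: 11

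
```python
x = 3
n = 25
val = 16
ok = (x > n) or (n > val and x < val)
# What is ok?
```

Trace:
`x = 3` → x = 3
`n = 25` → n = 25
`val = 16` → val = 16
`ok = (x > n) or (n > val and x < val)` → ok = True
So ok = True

Answer: True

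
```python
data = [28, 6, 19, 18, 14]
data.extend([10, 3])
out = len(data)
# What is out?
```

Trace:
`data = [28, 6, 19, 18, 14]` → data = [28, 6, 19, 18, 14]
`data.extend([10, 3])` → data = [28, 6, 19, 18, 14, 10, 3]
`out = len(data)` → out = 7
So out = 7

Answer: 7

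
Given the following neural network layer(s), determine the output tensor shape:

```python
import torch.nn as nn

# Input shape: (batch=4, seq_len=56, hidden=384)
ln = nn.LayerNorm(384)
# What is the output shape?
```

Input: (4, 56, 384) -> Output: (4, 56, 384)

Answer: (4, 56, 384)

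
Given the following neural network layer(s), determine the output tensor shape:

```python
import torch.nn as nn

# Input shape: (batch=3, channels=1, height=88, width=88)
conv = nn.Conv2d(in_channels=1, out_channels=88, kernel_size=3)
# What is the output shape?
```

Input: (3, 1, 88, 88) -> Output: (3, 88, 86, 86)

Answer: (3, 88, 86, 86)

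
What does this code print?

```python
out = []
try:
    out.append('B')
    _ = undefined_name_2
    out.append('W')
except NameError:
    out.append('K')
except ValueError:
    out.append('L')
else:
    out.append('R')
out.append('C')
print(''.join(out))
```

Execution trace: 'B' (try body) → 'K' (except NameError) → 'C' (after the try/except). Output: BKC

Answer: BKC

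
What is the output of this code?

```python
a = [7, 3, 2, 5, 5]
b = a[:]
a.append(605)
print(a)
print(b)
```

Key concept: slice [:] creates copy.
Step by step:
`a = [7, 3, 2, 5, 5]` → a = [7, 3, 2, 5, 5]
`b = a[:]` → b = [7, 3, 2, 5, 5]
`a.append(605)` → a = [7, 3, 2, 5, 5, 605]
`print(a)` → prints [7, 3, 2, 5, 5, 605]
`print(b)` → prints [7, 3, 2, 5, 5]

Answer:
[7, 3, 2, 5, 5, 605]
[7, 3, 2, 5, 5]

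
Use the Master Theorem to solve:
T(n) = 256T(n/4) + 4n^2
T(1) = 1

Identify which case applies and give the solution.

a=256, b=4, f(n)=4n^2. log_4(256) = 4. Since c=2 < 4, Case 1 applies: T(n) = Θ(n^log_b(a)) = O(n^4).

Answer: O(n^4) - Case 1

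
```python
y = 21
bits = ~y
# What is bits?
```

Trace:
`y = 21` → y = 21
`bits = ~y` → bits = -22
So bits = -22

Answer: -22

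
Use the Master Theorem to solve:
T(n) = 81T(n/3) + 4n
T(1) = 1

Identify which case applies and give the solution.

a=81, b=3, f(n)=4n. log_3(81) = 4. Since c=1 < 4, Case 1 applies: T(n) = Θ(n^log_b(a)) = O(n^4).

Answer: O(n^4) - Case 1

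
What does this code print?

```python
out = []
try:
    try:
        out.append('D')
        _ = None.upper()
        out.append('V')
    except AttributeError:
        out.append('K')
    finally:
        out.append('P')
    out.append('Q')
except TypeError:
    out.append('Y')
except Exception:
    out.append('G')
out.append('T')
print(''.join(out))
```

Execution trace: 'D' (inner try body) → 'K' (inner except AttributeError) → 'P' (inner finally) → 'Q' (try body, no exception) → 'T' (after the try/except). Output: DKPQT

Answer: DKPQT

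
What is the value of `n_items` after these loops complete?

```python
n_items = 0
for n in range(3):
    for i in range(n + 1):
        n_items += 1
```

Triangle: 1 + 2 + ... + 3
`n_items` takes the values: 0 → 1 → 2 → 3 → 4 → 5 → 6

Answer: 6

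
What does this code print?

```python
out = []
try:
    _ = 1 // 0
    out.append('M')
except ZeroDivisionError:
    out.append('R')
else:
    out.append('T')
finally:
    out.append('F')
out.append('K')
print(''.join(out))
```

Execution trace: 'R' (except ZeroDivisionError) → 'F' (finally) → 'K' (after the try/except). Output: RFK

Answer: RFK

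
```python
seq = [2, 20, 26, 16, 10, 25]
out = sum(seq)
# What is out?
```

Trace:
`seq = [2, 20, 26, 16, 10, 25]` → seq = [2, 20, 26, 16, 10, 25]
`out = sum(seq)` → out = 99
So out = 99

Answer: 99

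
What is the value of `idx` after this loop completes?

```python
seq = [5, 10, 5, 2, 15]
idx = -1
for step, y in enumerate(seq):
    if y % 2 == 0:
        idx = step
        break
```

First even number index in [5, 10, 5, 2, 15]
`idx` takes the values: -1 → 1

Answer: 1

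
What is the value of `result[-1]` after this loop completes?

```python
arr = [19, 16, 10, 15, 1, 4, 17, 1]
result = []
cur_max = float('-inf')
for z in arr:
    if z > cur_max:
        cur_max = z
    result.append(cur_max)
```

Running max ends at 19
`result` takes the values: [] → [19] → [19, 19] → [19, 19, 19] → [19, 19, 19, 19] → [19, 19, 19, 19, 19] → [19, 19, 19, 19, 19, 19] → [19, 19, 19, 19, 19, 19, 19] → [19, 19, 19, 19, 19, 19, 19, 19]
So `result[-1]` = 19

Answer: 19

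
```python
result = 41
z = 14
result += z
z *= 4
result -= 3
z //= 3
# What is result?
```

Trace:
`result = 41` → result = 41
`z = 14` → z = 14
`result += z` → result = 55
`z *= 4` → z = 56
`result -= 3` → result = 52
`z //= 3` → z = 18
So result = 52

Answer: 52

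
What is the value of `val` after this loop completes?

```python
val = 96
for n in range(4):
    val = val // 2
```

Halve 4 times: 96 // 2^4 = 6
`val` takes the values: 96 → 48 → 24 → 12 → 6

Answer: 6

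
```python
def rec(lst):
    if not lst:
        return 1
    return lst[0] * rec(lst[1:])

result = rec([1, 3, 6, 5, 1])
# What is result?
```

Product over [1, 3, 6, 5, 1] = 1 * 3 * 6 * 5 * 1 = 90

Answer: 90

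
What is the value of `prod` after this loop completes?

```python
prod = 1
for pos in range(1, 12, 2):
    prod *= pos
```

Product of 1, 3, 5, ... up to 11
`prod` takes the values: 1 → 3 → 15 → 105 → 945 → 10395

Answer: 10395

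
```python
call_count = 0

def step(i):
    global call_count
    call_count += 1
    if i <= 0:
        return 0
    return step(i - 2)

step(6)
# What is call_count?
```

Linear recursion stepping by 2: 4 calls from i=6 down to ≤0.

Answer: 4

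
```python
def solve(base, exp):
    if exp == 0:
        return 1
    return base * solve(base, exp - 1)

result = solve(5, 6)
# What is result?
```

solve(5, 6) = 5 * 5 * 5 * 5 * 5 * 5 = 15625

Answer: 15625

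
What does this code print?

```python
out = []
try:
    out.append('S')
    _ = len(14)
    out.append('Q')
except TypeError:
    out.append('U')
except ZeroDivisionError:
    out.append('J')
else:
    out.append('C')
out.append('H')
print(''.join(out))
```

Execution trace: 'S' (try body) → 'U' (except TypeError) → 'H' (after the try/except). Output: SUH

Answer: SUH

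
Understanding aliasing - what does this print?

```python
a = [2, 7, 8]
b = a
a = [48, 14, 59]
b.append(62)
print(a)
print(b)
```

Key concept: rebinding vs mutation: a is rebound to a new list, b still points at the original.
Step by step:
`a = [2, 7, 8]` → a = [2, 7, 8]
`b = a` → b = [2, 7, 8] (same object as a)
`a = [48, 14, 59]` → a = [48, 14, 59]
`b.append(62)` → b = [2, 7, 8, 62]
`print(a)` → prints [48, 14, 59]
`print(b)` → prints [2, 7, 8, 62]

Answer:
[48, 14, 59]
[2, 7, 8, 62]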